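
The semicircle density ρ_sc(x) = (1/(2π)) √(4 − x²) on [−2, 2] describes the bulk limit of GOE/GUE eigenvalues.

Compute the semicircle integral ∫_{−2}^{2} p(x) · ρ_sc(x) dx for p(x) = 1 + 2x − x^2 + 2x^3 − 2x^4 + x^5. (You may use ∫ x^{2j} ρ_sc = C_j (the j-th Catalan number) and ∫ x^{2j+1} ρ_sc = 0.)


Write p(x) = Σ a_i x^i, split into monomials and integrate each against ρ_sc separately.
Using ∫ x^{2j} ρ_sc = C_j = (1/(j+1)) C(2j, j) (Catalan numbers) and ∫ x^{2j+1} ρ_sc = 0 (odd monomials vanish by symmetry):
  i = 0 (even): a_0 · C_{0} = 1 · 1 = 1
  i = 1 (odd): ∫ x^1 ρ_sc = 0 (vanishes)
  i = 2 (even): a_2 · C_{1} = -1 · 1 = -1
  i = 3 (odd): ∫ x^3 ρ_sc = 0 (vanishes)
  i = 4 (even): a_4 · C_{2} = -2 · 2 = -4
  i = 5 (odd): ∫ x^5 ρ_sc = 0 (vanishes)

Summing the contributions: ∫_{−2}^{2} p(x) ρ_sc(x) dx = 1 + (-1) + (-4) = -4.


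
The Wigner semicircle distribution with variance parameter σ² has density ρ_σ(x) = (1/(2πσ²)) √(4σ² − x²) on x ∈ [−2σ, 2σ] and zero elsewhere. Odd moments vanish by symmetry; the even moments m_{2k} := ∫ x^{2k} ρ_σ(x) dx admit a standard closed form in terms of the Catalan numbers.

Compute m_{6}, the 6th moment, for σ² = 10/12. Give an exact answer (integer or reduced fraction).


By the scaled semicircle moment identity, m_{2k} = σ^{2k} · C_k with k = 3.
C_3 = (1/(k+1)) · C(2k, k) = (1/4) · C(6, 3) = (1/4) · 20 = 5.
σ^{2k} = (σ²)^k = (10/12)^3 = 125/216.

Therefore m_{6} = σ^{6} · C_3 = (125/216) · 5 = 625/216.


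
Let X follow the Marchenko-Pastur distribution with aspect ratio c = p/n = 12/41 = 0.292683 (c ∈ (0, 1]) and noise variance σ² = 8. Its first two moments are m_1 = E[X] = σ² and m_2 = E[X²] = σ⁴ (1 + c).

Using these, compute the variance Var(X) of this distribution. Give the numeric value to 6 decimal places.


m_1 = E[X] = σ² = 8, so m_1² = 64.
m_2 = E[X²] = σ⁴ (1 + c) = 64 · (1 + 0.292683) = 64 · 1.292683 = 82.731707.
(Note m_2 − m_1² simplifies to c · σ⁴ = 0.292683 · 64.)

Var(X) = m_2 − m_1² = 82.731707 − 64 = 18.731707.


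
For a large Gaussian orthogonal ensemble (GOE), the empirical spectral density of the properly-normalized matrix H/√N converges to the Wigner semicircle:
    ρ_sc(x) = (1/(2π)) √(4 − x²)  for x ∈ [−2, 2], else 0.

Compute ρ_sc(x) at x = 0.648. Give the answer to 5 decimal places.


ρ_sc(x) = (1/(2π)) √(4 − x²). With x = 0.648:
  4 − x² = 4 − (0.648)² = 4 − 0.419904 = 3.580096.
  √(4 − x²) = 1.892114.
  1/(2π) = 0.159155.
  ρ_sc(0.648) = 0.159155 · 1.892114 = 0.301139.

Rounded to 5 decimal places: ρ_sc(0.648) ≈ 0.30114.


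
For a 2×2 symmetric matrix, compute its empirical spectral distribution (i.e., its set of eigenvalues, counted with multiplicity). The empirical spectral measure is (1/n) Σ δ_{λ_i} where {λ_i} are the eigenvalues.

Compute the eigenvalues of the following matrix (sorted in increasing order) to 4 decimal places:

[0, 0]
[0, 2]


Since M is real symmetric, both eigenvalues are real; they are the roots of det(λI − M) = λ² − (tr M) λ + det M.
tr M = 0 + 2 = 2.
det M = 0·2 − 0² = 0 − 0 = 0.
Characteristic polynomial: λ² − 2λ = 0.
Discriminant Δ = (tr M)² − 4·det M = 4 − 0 = 4; √Δ = 2.000000.
λ = (tr M ± √Δ)/2 = (2 ± 2.000000)/2, giving (tr M − √Δ)/2 = 0.0000 and (tr M + √Δ)/2 = 2.0000.

Eigenvalues sorted in increasing order: [0.0000, 2.0000].


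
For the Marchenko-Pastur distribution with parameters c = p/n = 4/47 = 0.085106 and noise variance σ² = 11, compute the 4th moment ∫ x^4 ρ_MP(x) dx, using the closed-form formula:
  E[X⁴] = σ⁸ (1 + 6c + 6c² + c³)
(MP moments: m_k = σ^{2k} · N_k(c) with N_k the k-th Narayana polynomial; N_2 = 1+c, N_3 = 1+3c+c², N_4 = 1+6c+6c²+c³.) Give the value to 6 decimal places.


E[X⁴] = σ⁸ (1 + 6c + 6c² + c³) (fourth MP moment). With σ² = 11 (so σ⁸ = 14641) and c = 4/47 = 0.085106: E[X⁴] = 14641 · (1 + 6·0.085106 + 6·(0.085106)² + (0.085106)³) = 14641 · 1.554713.

So E[X^4] = 22762.557574.


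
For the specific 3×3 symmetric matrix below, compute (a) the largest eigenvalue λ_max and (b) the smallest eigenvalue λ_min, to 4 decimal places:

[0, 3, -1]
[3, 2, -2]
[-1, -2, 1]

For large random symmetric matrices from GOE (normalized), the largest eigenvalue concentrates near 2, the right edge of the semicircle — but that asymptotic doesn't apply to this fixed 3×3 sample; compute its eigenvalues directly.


Since M is real symmetric, all three eigenvalues are real; they are the roots of det(λI − M) = λ³ − (tr M) λ² + s λ − det M, where s is the sum of the principal 2×2 minors.
tr M = 0 + 2 + 1 = 3.
s = (0·2 − 3²) + (0·1 − (-1)²) + (2·1 − (-2)²) = -9 + (-1) + (-2) = -12.
det M (expand along row 1) = 0·(-2) − 3·1 + (-1)·(-4) = 1.
Characteristic polynomial: λ³ − 3λ² − 12λ − 1 = 0.
Substitute λ = y + (tr M)/3 = y + 1.000000 to remove the quadratic term: y³ + p·y + q = 0 with p = s − (tr M)²/3 = -15.000000 and q = −2(tr M)³/27 + (tr M)·s/3 − det M = -15.000000.
Three real roots ⇒ use the trigonometric (Viète) form: r = 2√(−p/3) = 4.472136, φ = arccos(3q/(p·r)) = arccos(0.670820) = 0.835482 rad.
y_k = r·cos(φ/3 − 2πk/3) for k = 0, 1, 2 gives y = 4.299827, -1.085200, -3.214627.
λ_k = y_k + 1.000000 gives λ = 5.2998, -0.0852, -2.2146 (check: the sum is 3.0000 = tr M).

Hence λ_max = 5.2998 and λ_min = -2.2146.


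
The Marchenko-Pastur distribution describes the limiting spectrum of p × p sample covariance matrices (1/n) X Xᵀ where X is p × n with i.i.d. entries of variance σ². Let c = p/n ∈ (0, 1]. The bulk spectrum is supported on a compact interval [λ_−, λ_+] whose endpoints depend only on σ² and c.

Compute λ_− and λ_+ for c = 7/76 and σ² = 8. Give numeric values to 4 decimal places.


c = 7/76 = 0.092105; √c = 0.303488.
λ_− = σ² (1 − √c)² = 8 · (1 − 0.303488)² = 8 · (0.696512)² = 3.881026.
λ_+ = σ² (1 + √c)² = 8 · (1 + 0.303488)² = 8 · (1.303488)² = 13.592658.

Rounded to 4 decimal places: λ_− ≈ 3.8810, λ_+ ≈ 13.5927.


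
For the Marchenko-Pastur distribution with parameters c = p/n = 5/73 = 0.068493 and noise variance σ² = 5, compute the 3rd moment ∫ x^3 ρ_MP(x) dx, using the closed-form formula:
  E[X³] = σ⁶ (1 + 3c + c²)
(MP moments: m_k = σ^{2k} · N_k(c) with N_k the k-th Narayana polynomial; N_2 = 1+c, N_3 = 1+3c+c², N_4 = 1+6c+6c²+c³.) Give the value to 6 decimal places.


E[X³] = σ⁶ (1 + 3c + c²) (third MP moment). With σ² = 5 (so σ⁶ = 125) and c = 5/73 = 0.068493: E[X³] = 125 · (1 + 3·0.068493 + (0.068493)²) = 125 · 1.210171.

So E[X^3] = 151.271345.


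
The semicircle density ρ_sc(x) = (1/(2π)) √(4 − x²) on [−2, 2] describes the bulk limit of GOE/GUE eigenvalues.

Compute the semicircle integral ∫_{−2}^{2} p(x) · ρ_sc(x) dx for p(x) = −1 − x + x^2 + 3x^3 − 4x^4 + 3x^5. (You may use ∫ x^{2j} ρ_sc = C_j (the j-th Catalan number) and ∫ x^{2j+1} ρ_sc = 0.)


Write p(x) = Σ a_i x^i, split into monomials and integrate each against ρ_sc separately.
Using ∫ x^{2j} ρ_sc = C_j = (1/(j+1)) C(2j, j) (Catalan numbers) and ∫ x^{2j+1} ρ_sc = 0 (odd monomials vanish by symmetry):
  i = 0 (even): a_0 · C_{0} = -1 · 1 = -1
  i = 1 (odd): ∫ x^1 ρ_sc = 0 (vanishes)
  i = 2 (even): a_2 · C_{1} = 1 · 1 = 1
  i = 3 (odd): ∫ x^3 ρ_sc = 0 (vanishes)
  i = 4 (even): a_4 · C_{2} = -4 · 2 = -8
  i = 5 (odd): ∫ x^5 ρ_sc = 0 (vanishes)

Summing the contributions: ∫_{−2}^{2} p(x) ρ_sc(x) dx = (-1) + 1 + (-8) = -8.


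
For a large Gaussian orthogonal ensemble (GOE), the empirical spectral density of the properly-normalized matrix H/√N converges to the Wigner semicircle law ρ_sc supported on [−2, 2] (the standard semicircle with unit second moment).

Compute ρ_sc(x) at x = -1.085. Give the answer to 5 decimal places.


ρ_sc(x) = (1/(2π)) √(4 − x²). With x = -1.085:
  4 − x² = 4 − (-1.085)² = 4 − 1.177225 = 2.822775.
  √(4 − x²) = 1.680112.
  1/(2π) = 0.159155.
  ρ_sc(-1.085) = 0.159155 · 1.680112 = 0.267398.

Rounded to 5 decimal places: ρ_sc(-1.085) ≈ 0.26740.


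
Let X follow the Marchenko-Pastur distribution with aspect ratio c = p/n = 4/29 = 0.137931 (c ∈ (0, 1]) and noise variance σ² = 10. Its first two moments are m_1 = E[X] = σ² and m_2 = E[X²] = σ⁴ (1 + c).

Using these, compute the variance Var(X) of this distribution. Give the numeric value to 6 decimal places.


m_1 = E[X] = σ² = 10, so m_1² = 100.
m_2 = E[X²] = σ⁴ (1 + c) = 100 · (1 + 0.137931) = 100 · 1.137931 = 113.793103.
(Note m_2 − m_1² simplifies to c · σ⁴ = 0.137931 · 100.)

Var(X) = m_2 − m_1² = 113.793103 − 100 = 13.793103.


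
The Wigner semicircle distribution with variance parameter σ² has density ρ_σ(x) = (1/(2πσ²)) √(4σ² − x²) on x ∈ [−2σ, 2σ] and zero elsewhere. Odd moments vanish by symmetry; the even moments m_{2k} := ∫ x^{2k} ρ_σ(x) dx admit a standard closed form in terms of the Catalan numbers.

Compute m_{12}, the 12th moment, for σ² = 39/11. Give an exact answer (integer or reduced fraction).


By the scaled semicircle moment identity, m_{2k} = σ^{2k} · C_k with k = 6.
C_6 = (1/(k+1)) · C(2k, k) = (1/7) · C(12, 6) = (1/7) · 924 = 132.
σ^{2k} = (σ²)^k = (39/11)^6 = 3518743761/1771561.

Therefore m_{12} = σ^{12} · C_6 = (3518743761/1771561) · 132 = 42224925132/161051.


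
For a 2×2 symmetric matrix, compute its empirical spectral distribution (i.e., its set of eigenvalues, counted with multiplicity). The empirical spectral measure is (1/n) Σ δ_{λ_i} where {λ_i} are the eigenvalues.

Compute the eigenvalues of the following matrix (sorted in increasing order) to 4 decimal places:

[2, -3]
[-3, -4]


Since M is real symmetric, both eigenvalues are real; they are the roots of det(λI − M) = λ² − (tr M) λ + det M.
tr M = 2 + (-4) = -2.
det M = 2·(-4) − (-3)² = -8 − 9 = -17.
Characteristic polynomial: λ² + 2λ − 17 = 0.
Discriminant Δ = (tr M)² − 4·det M = 4 − (-68) = 72; √Δ = 8.485281.
λ = (tr M ± √Δ)/2 = (-2 ± 8.485281)/2, giving (tr M − √Δ)/2 = -5.2426 and (tr M + √Δ)/2 = 3.2426.

Eigenvalues sorted in increasing order: [-5.2426, 3.2426].


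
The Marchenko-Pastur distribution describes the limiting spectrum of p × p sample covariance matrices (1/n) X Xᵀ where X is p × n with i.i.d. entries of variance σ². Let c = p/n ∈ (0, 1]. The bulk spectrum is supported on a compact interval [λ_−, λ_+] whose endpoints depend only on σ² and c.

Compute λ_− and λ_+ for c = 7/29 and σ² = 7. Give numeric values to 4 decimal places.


c = 7/29 = 0.241379; √c = 0.491304.
λ_− = σ² (1 − √c)² = 7 · (1 − 0.491304)² = 7 · (0.508696)² = 1.811404.
λ_+ = σ² (1 + √c)² = 7 · (1 + 0.491304)² = 7 · (1.491304)² = 15.567907.

Rounded to 4 decimal places: λ_− ≈ 1.8114, λ_+ ≈ 15.5679.


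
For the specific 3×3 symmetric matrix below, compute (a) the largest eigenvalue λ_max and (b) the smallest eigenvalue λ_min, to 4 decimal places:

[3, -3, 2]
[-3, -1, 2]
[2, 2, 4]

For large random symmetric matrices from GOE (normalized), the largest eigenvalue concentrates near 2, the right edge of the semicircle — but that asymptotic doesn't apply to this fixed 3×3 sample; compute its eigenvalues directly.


Since M is real symmetric, all three eigenvalues are real; they are the roots of det(λI − M) = λ³ − (tr M) λ² + s λ − det M, where s is the sum of the principal 2×2 minors.
tr M = 3 + (-1) + 4 = 6.
s = (3·(-1) − (-3)²) + (3·4 − 2²) + ((-1)·4 − 2²) = -12 + 8 + (-8) = -12.
det M (expand along row 1) = 3·(-8) − (-3)·(-16) + 2·(-4) = -80.
Characteristic polynomial: λ³ − 6λ² − 12λ + 80 = 0.
Substitute λ = y + (tr M)/3 = y + 2.000000 to remove the quadratic term: y³ + p·y + q = 0 with p = s − (tr M)²/3 = -24.000000 and q = −2(tr M)³/27 + (tr M)·s/3 − det M = 40.000000.
Three real roots ⇒ use the trigonometric (Viète) form: r = 2√(−p/3) = 5.656854, φ = arccos(3q/(p·r)) = arccos(-0.883883) = 2.654898 rad.
y_k = r·cos(φ/3 − 2πk/3) for k = 0, 1, 2 gives y = 3.582576, 2.000000, -5.582576.
λ_k = y_k + 2.000000 gives λ = 5.5826, 4.0000, -3.5826 (check: the sum is 6.0000 = tr M).

Hence λ_max = 5.5826 and λ_min = -3.5826.


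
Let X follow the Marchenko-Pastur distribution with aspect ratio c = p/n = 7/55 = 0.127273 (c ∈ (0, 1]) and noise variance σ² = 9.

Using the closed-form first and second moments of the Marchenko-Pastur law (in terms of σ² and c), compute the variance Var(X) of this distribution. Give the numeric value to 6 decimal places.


Recall the MP moments m_1 = E[X] = σ² and m_2 = E[X²] = σ⁴ (1 + c).
m_1 = E[X] = σ² = 9, so m_1² = 81.
m_2 = E[X²] = σ⁴ (1 + c) = 81 · (1 + 0.127273) = 81 · 1.127273 = 91.309091.
(Note m_2 − m_1² simplifies to c · σ⁴ = 0.127273 · 81.)

Var(X) = m_2 − m_1² = 91.309091 − 81 = 10.309091.


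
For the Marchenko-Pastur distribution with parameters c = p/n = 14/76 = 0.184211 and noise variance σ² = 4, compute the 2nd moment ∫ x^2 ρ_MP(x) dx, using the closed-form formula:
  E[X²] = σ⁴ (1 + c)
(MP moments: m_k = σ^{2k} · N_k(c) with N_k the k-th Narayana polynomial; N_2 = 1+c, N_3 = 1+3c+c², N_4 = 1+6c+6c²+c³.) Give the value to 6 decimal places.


E[X²] = σ⁴ (1 + c) (second MP moment). With σ² = 4 (so σ⁴ = 16) and c = 14/76 = 0.184211: E[X²] = 16 · (1 + 0.184211) = 16 · 1.184211.

So E[X^2] = 18.947368.


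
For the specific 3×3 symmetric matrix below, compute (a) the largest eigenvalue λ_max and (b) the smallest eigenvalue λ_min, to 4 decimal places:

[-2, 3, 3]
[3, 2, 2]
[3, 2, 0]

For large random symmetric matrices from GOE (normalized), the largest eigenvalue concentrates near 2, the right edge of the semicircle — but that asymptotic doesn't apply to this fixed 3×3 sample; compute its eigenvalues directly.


Since M is real symmetric, all three eigenvalues are real; they are the roots of det(λI − M) = λ³ − (tr M) λ² + s λ − det M, where s is the sum of the principal 2×2 minors.
tr M = -2 + 2 + 0 = 0.
s = ((-2)·2 − 3²) + ((-2)·0 − 3²) + (2·0 − 2²) = -13 + (-9) + (-4) = -26.
det M (expand along row 1) = (-2)·(-4) − 3·(-6) + 3·0 = 26.
Characteristic polynomial: λ³ − 26λ − 26 = 0.
Substitute λ = y + (tr M)/3 = y + 0.000000 to remove the quadratic term: y³ + p·y + q = 0 with p = s − (tr M)²/3 = -26.000000 and q = −2(tr M)³/27 + (tr M)·s/3 − det M = -26.000000.
Three real roots ⇒ use the trigonometric (Viète) form: r = 2√(−p/3) = 5.887841, φ = arccos(3q/(p·r)) = arccos(0.509525) = 1.036164 rad.
y_k = r·cos(φ/3 − 2πk/3) for k = 0, 1, 2 gives y = 5.540129, -1.043731, -4.496398.
λ_k = y_k + 0.000000 gives λ = 5.5401, -1.0437, -4.4964 (check: the sum is 0.0000 = tr M).

Hence λ_max = 5.5401 and λ_min = -4.4964.


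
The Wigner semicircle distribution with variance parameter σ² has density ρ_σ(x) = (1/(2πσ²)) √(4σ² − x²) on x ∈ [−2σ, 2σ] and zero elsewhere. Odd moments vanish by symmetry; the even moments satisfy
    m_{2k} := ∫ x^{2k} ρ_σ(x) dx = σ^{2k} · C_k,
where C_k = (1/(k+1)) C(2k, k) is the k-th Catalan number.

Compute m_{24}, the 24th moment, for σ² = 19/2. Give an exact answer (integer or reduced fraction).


By the scaled semicircle moment identity, m_{2k} = σ^{2k} · C_k with k = 12.
C_12 = (1/(k+1)) · C(2k, k) = (1/13) · C(24, 12) = (1/13) · 2704156 = 208012.
σ^{2k} = (σ²)^k = (19/2)^12 = 2213314919066161/4096.

Therefore m_{24} = σ^{24} · C_12 = (2213314919066161/4096) · 208012 = 115099015736197570483/1024.


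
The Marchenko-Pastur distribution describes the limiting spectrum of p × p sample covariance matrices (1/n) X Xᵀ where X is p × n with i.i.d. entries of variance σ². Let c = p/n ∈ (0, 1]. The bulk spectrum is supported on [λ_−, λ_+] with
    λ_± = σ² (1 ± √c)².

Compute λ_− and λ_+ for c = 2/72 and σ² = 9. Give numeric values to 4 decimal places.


c = 2/72 = 0.027778; √c = 0.166667.
λ_− = σ² (1 − √c)² = 9 · (1 − 0.166667)² = 9 · (0.833333)² = 6.250000.
λ_+ = σ² (1 + √c)² = 9 · (1 + 0.166667)² = 9 · (1.166667)² = 12.250000.

Rounded to 4 decimal places: λ_− ≈ 6.2500, λ_+ ≈ 12.2500.


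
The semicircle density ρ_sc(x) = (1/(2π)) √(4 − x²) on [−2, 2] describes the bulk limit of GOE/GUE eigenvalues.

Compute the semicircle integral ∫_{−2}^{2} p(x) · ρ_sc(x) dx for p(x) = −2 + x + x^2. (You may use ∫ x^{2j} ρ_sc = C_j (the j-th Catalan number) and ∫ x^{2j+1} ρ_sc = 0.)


Write p(x) = Σ a_i x^i, split into monomials and integrate each against ρ_sc separately.
Using ∫ x^{2j} ρ_sc = C_j = (1/(j+1)) C(2j, j) (Catalan numbers) and ∫ x^{2j+1} ρ_sc = 0 (odd monomials vanish by symmetry):
  i = 0 (even): a_0 · C_{0} = -2 · 1 = -2
  i = 1 (odd): ∫ x^1 ρ_sc = 0 (vanishes)
  i = 2 (even): a_2 · C_{1} = 1 · 1 = 1

Summing the contributions: ∫_{−2}^{2} p(x) ρ_sc(x) dx = (-2) + 1 = -1.


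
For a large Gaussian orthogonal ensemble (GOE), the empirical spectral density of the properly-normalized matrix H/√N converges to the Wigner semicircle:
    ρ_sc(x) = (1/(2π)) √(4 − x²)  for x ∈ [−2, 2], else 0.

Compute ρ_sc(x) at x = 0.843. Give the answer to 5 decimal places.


ρ_sc(x) = (1/(2π)) √(4 − x²). With x = 0.843:
  4 − x² = 4 − (0.843)² = 4 − 0.710649 = 3.289351.
  √(4 − x²) = 1.813657.
  1/(2π) = 0.159155.
  ρ_sc(0.843) = 0.159155 · 1.813657 = 0.288652.

Rounded to 5 decimal places: ρ_sc(0.843) ≈ 0.28865.


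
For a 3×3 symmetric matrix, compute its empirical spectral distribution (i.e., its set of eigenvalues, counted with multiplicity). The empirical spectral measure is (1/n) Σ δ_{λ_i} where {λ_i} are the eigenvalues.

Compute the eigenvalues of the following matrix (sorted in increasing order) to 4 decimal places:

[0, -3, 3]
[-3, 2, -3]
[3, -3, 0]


Since M is real symmetric, all three eigenvalues are real; they are the roots of det(λI − M) = λ³ − (tr M) λ² + s λ − det M, where s is the sum of the principal 2×2 minors.
tr M = 0 + 2 + 0 = 2.
s = (0·2 − (-3)²) + (0·0 − 3²) + (2·0 − (-3)²) = -9 + (-9) + (-9) = -27.
det M (expand along row 1) = 0·(-9) − (-3)·9 + 3·3 = 36.
Characteristic polynomial: λ³ − 2λ² − 27λ − 36 = 0.
Substitute λ = y + (tr M)/3 = y + 0.666667 to remove the quadratic term: y³ + p·y + q = 0 with p = s − (tr M)²/3 = -28.333333 and q = −2(tr M)³/27 + (tr M)·s/3 − det M = -54.592593.
Three real roots ⇒ use the trigonometric (Viète) form: r = 2√(−p/3) = 6.146363, φ = arccos(3q/(p·r)) = arccos(0.940457) = 0.346823 rad.
y_k = r·cos(φ/3 − 2πk/3) for k = 0, 1, 2 gives y = 6.105335, -2.438669, -3.666667.
λ_k = y_k + 0.666667 gives λ = 6.7720, -1.7720, -3.0000 (check: the sum is 2.0000 = tr M).

Eigenvalues sorted in increasing order: [-3.0000, -1.7720, 6.7720].


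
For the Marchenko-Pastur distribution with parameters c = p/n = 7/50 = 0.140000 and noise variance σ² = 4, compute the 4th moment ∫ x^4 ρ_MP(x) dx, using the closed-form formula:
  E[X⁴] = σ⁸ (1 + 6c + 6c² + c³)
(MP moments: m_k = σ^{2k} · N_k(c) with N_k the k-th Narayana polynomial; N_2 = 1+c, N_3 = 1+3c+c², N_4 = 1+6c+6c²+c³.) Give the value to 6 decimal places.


E[X⁴] = σ⁸ (1 + 6c + 6c² + c³) (fourth MP moment). With σ² = 4 (so σ⁸ = 256) and c = 7/50 = 0.140000: E[X⁴] = 256 · (1 + 6·0.140000 + 6·(0.140000)² + (0.140000)³) = 256 · 1.960344.

So E[X^4] = 501.848064.


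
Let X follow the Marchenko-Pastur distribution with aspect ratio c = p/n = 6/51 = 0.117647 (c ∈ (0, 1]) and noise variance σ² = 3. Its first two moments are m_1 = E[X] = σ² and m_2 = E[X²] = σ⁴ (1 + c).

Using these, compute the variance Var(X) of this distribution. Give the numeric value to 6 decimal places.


m_1 = E[X] = σ² = 3, so m_1² = 9.
m_2 = E[X²] = σ⁴ (1 + c) = 9 · (1 + 0.117647) = 9 · 1.117647 = 10.058824.
(Note m_2 − m_1² simplifies to c · σ⁴ = 0.117647 · 9.)

Var(X) = m_2 − m_1² = 10.058824 − 9 = 1.058824.


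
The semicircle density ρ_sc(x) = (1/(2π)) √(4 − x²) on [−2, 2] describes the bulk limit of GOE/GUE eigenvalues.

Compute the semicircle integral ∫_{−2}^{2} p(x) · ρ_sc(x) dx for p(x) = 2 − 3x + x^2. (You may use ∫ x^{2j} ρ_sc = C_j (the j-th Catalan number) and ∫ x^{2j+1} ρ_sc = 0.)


Write p(x) = Σ a_i x^i, split into monomials and integrate each against ρ_sc separately.
Using ∫ x^{2j} ρ_sc = C_j = (1/(j+1)) C(2j, j) (Catalan numbers) and ∫ x^{2j+1} ρ_sc = 0 (odd monomials vanish by symmetry):
  i = 0 (even): a_0 · C_{0} = 2 · 1 = 2
  i = 1 (odd): ∫ x^1 ρ_sc = 0 (vanishes)
  i = 2 (even): a_2 · C_{1} = 1 · 1 = 1

Summing the contributions: ∫_{−2}^{2} p(x) ρ_sc(x) dx = 2 + 1 = 3.


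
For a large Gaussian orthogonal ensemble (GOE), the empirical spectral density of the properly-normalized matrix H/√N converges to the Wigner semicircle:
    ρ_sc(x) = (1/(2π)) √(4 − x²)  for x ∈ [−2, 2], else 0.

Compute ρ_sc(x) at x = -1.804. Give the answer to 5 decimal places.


ρ_sc(x) = (1/(2π)) √(4 − x²). With x = -1.804:
  4 − x² = 4 − (-1.804)² = 4 − 3.254416 = 0.745584.
  √(4 − x²) = 0.863472.
  1/(2π) = 0.159155.
  ρ_sc(-1.804) = 0.159155 · 0.863472 = 0.137426.

Rounded to 5 decimal places: ρ_sc(-1.804) ≈ 0.13743.


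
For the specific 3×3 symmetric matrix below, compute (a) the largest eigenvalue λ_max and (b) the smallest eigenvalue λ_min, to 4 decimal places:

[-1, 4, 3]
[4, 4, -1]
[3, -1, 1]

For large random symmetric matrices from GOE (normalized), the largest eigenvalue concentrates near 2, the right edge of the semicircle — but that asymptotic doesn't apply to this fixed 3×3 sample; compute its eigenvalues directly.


Since M is real symmetric, all three eigenvalues are real; they are the roots of det(λI − M) = λ³ − (tr M) λ² + s λ − det M, where s is the sum of the principal 2×2 minors.
tr M = -1 + 4 + 1 = 4.
s = ((-1)·4 − 4²) + ((-1)·1 − 3²) + (4·1 − (-1)²) = -20 + (-10) + 3 = -27.
det M (expand along row 1) = (-1)·3 − 4·7 + 3·(-16) = -79.
Characteristic polynomial: λ³ − 4λ² − 27λ + 79 = 0.
Substitute λ = y + (tr M)/3 = y + 1.333333 to remove the quadratic term: y³ + p·y + q = 0 with p = s − (tr M)²/3 = -32.333333 and q = −2(tr M)³/27 + (tr M)·s/3 − det M = 38.259259.
Three real roots ⇒ use the trigonometric (Viète) form: r = 2√(−p/3) = 6.565905, φ = arccos(3q/(p·r)) = arccos(-0.540646) = 2.142001 rad.
y_k = r·cos(φ/3 − 2πk/3) for k = 0, 1, 2 gives y = 4.962172, 1.242618, -6.204790.
λ_k = y_k + 1.333333 gives λ = 6.2955, 2.5760, -4.8715 (check: the sum is 4.0000 = tr M).

Hence λ_max = 6.2955 and λ_min = -4.8715.


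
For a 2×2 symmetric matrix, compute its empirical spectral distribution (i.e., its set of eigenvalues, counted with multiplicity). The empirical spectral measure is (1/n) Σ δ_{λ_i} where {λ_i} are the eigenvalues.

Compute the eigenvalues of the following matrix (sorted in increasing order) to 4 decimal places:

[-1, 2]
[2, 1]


Since M is real symmetric, both eigenvalues are real; they are the roots of det(λI − M) = λ² − (tr M) λ + det M.
tr M = -1 + 1 = 0.
det M = (-1)·1 − 2² = -1 − 4 = -5.
Characteristic polynomial: λ² − 5 = 0.
Discriminant Δ = (tr M)² − 4·det M = 0 − (-20) = 20; √Δ = 4.472136.
λ = (tr M ± √Δ)/2 = (0 ± 4.472136)/2, giving (tr M − √Δ)/2 = -2.2361 and (tr M + √Δ)/2 = 2.2361.

Eigenvalues sorted in increasing order: [-2.2361, 2.2361].


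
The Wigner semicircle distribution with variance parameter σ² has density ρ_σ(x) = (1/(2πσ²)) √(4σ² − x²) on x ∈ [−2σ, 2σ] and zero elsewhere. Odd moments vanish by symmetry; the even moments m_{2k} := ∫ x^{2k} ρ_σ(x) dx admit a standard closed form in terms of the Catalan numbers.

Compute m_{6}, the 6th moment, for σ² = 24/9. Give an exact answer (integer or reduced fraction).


By the scaled semicircle moment identity, m_{2k} = σ^{2k} · C_k with k = 3.
C_3 = (1/(k+1)) · C(2k, k) = (1/4) · C(6, 3) = (1/4) · 20 = 5.
σ^{2k} = (σ²)^k = (24/9)^3 = 512/27.

Therefore m_{6} = σ^{6} · C_3 = (512/27) · 5 = 2560/27.


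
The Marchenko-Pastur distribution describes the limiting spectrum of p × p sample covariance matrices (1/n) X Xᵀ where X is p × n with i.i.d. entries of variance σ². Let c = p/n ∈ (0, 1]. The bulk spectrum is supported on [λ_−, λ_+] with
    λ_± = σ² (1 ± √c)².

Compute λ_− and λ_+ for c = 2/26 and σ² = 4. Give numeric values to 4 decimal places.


c = 2/26 = 0.076923; √c = 0.277350.
λ_− = σ² (1 − √c)² = 4 · (1 − 0.277350)² = 4 · (0.722650)² = 2.088892.
λ_+ = σ² (1 + √c)² = 4 · (1 + 0.277350)² = 4 · (1.277350)² = 6.526493.

Rounded to 4 decimal places: λ_− ≈ 2.0889, λ_+ ≈ 6.5265.


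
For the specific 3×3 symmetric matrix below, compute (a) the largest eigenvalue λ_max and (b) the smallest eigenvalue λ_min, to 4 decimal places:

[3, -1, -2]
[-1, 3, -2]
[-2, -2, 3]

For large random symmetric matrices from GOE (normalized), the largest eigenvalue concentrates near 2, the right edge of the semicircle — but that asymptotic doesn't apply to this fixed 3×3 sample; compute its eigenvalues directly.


Since M is real symmetric, all three eigenvalues are real; they are the roots of det(λI − M) = λ³ − (tr M) λ² + s λ − det M, where s is the sum of the principal 2×2 minors.
tr M = 3 + 3 + 3 = 9.
s = (3·3 − (-1)²) + (3·3 − (-2)²) + (3·3 − (-2)²) = 8 + 5 + 5 = 18.
det M (expand along row 1) = 3·5 − (-1)·(-7) + (-2)·8 = -8.
Characteristic polynomial: λ³ − 9λ² + 18λ + 8 = 0.
Substitute λ = y + (tr M)/3 = y + 3.000000 to remove the quadratic term: y³ + p·y + q = 0 with p = s − (tr M)²/3 = -9.000000 and q = −2(tr M)³/27 + (tr M)·s/3 − det M = 8.000000.
Three real roots ⇒ use the trigonometric (Viète) form: r = 2√(−p/3) = 3.464102, φ = arccos(3q/(p·r)) = arccos(-0.769800) = 2.449325 rad.
y_k = r·cos(φ/3 − 2πk/3) for k = 0, 1, 2 gives y = 2.372281, 1.000000, -3.372281.
λ_k = y_k + 3.000000 gives λ = 5.3723, 4.0000, -0.3723 (check: the sum is 9.0000 = tr M).

Hence λ_max = 5.3723 and λ_min = -0.3723.


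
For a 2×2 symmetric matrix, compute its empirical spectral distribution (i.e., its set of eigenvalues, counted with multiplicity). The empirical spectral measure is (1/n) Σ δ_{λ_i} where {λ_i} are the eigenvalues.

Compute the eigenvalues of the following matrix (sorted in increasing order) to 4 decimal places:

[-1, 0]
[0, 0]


Since M is real symmetric, both eigenvalues are real; they are the roots of det(λI − M) = λ² − (tr M) λ + det M.
tr M = -1 + 0 = -1.
det M = (-1)·0 − 0² = 0 − 0 = 0.
Characteristic polynomial: λ² + λ = 0.
Discriminant Δ = (tr M)² − 4·det M = 1 − 0 = 1; √Δ = 1.000000.
λ = (tr M ± √Δ)/2 = (-1 ± 1.000000)/2, giving (tr M − √Δ)/2 = -1.0000 and (tr M + √Δ)/2 = 0.0000.

Eigenvalues sorted in increasing order: [-1.0000, 0.0000].


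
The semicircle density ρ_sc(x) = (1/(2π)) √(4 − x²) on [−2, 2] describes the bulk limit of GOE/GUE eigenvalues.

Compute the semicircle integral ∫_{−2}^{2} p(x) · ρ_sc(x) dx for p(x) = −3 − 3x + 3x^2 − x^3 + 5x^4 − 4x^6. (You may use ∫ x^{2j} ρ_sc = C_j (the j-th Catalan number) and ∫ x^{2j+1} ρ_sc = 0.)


Write p(x) = Σ a_i x^i, split into monomials and integrate each against ρ_sc separately.
Using ∫ x^{2j} ρ_sc = C_j = (1/(j+1)) C(2j, j) (Catalan numbers) and ∫ x^{2j+1} ρ_sc = 0 (odd monomials vanish by symmetry):
  i = 0 (even): a_0 · C_{0} = -3 · 1 = -3
  i = 1 (odd): ∫ x^1 ρ_sc = 0 (vanishes)
  i = 2 (even): a_2 · C_{1} = 3 · 1 = 3
  i = 3 (odd): ∫ x^3 ρ_sc = 0 (vanishes)
  i = 4 (even): a_4 · C_{2} = 5 · 2 = 10
  i = 6 (even): a_6 · C_{3} = -4 · 5 = -20

Summing the contributions: ∫_{−2}^{2} p(x) ρ_sc(x) dx = (-3) + 3 + 10 + (-20) = -10.


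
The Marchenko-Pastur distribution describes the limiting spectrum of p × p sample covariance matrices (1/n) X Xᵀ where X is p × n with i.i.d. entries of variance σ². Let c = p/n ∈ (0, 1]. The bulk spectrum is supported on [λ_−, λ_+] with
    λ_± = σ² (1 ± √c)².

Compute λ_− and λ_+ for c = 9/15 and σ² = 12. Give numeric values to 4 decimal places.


c = 9/15 = 0.600000; √c = 0.774597.
λ_− = σ² (1 − √c)² = 12 · (1 − 0.774597)² = 12 · (0.225403)² = 0.609680.
λ_+ = σ² (1 + √c)² = 12 · (1 + 0.774597)² = 12 · (1.774597)² = 37.790320.

Rounded to 4 decimal places: λ_− ≈ 0.6097, λ_+ ≈ 37.7903.


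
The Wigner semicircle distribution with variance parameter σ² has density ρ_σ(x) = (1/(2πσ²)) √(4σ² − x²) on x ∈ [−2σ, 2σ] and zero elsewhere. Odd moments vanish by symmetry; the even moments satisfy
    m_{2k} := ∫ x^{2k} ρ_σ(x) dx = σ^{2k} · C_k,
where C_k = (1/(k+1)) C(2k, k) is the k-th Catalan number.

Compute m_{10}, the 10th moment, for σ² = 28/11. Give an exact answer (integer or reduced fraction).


By the scaled semicircle moment identity, m_{2k} = σ^{2k} · C_k with k = 5.
C_5 = (1/(k+1)) · C(2k, k) = (1/6) · C(10, 5) = (1/6) · 252 = 42.
σ^{2k} = (σ²)^k = (28/11)^5 = 17210368/161051.

Therefore m_{10} = σ^{10} · C_5 = (17210368/161051) · 42 = 722835456/161051.


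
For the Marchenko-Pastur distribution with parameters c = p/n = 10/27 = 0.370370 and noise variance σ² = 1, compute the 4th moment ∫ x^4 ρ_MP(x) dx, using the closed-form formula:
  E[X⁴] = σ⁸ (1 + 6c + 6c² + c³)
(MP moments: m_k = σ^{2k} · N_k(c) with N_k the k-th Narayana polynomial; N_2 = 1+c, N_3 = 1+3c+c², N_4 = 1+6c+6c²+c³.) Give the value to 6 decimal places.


E[X⁴] = σ⁸ (1 + 6c + 6c² + c³) (fourth MP moment). With σ² = 1 (so σ⁸ = 1) and c = 10/27 = 0.370370: E[X⁴] = 1 · (1 + 6·0.370370 + 6·(0.370370)² + (0.370370)³) = 1 · 4.096073.

So E[X^4] = 4.096073.


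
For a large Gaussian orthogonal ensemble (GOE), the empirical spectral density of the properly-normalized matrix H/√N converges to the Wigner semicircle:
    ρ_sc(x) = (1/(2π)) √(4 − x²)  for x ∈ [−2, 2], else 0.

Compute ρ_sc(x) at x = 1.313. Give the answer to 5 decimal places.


ρ_sc(x) = (1/(2π)) √(4 − x²). With x = 1.313:
  4 − x² = 4 − (1.313)² = 4 − 1.723969 = 2.276031.
  √(4 − x²) = 1.508652.
  1/(2π) = 0.159155.
  ρ_sc(1.313) = 0.159155 · 1.508652 = 0.240109.

Rounded to 5 decimal places: ρ_sc(1.313) ≈ 0.24011.


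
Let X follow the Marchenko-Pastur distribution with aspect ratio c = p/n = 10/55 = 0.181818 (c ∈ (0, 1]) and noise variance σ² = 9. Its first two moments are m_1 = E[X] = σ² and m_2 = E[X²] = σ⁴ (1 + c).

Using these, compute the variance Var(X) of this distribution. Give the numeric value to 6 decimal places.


m_1 = E[X] = σ² = 9, so m_1² = 81.
m_2 = E[X²] = σ⁴ (1 + c) = 81 · (1 + 0.181818) = 81 · 1.181818 = 95.727273.
(Note m_2 − m_1² simplifies to c · σ⁴ = 0.181818 · 81.)

Var(X) = m_2 − m_1² = 95.727273 − 81 = 14.727273.


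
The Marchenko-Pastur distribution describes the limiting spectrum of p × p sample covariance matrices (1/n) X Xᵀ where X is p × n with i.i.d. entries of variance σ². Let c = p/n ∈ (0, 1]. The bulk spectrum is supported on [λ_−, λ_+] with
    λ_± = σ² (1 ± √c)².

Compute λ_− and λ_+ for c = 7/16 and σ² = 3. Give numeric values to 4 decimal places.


c = 7/16 = 0.437500; √c = 0.661438.
λ_− = σ² (1 − √c)² = 3 · (1 − 0.661438)² = 3 · (0.338562)² = 0.343873.
λ_+ = σ² (1 + √c)² = 3 · (1 + 0.661438)² = 3 · (1.661438)² = 8.281127.

Rounded to 4 decimal places: λ_− ≈ 0.3439, λ_+ ≈ 8.2811.


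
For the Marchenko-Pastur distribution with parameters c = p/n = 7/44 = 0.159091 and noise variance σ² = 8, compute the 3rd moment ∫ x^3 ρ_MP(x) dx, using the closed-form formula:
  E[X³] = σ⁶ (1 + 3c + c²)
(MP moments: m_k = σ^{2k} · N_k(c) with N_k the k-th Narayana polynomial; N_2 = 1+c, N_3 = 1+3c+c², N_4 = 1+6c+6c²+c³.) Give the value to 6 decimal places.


E[X³] = σ⁶ (1 + 3c + c²) (third MP moment). With σ² = 8 (so σ⁶ = 512) and c = 7/44 = 0.159091: E[X³] = 512 · (1 + 3·0.159091 + (0.159091)²) = 512 · 1.502583.

So E[X^3] = 769.322314.


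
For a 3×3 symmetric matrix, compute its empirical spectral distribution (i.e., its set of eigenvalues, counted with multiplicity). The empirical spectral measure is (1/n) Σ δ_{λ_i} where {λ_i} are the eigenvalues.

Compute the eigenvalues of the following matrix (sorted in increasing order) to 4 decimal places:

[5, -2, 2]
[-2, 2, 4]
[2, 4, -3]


Since M is real symmetric, all three eigenvalues are real; they are the roots of det(λI − M) = λ³ − (tr M) λ² + s λ − det M, where s is the sum of the principal 2×2 minors.
tr M = 5 + 2 + (-3) = 4.
s = (5·2 − (-2)²) + (5·(-3) − 2²) + (2·(-3) − 4²) = 6 + (-19) + (-22) = -35.
det M (expand along row 1) = 5·(-22) − (-2)·(-2) + 2·(-12) = -138.
Characteristic polynomial: λ³ − 4λ² − 35λ + 138 = 0.
Substitute λ = y + (tr M)/3 = y + 1.333333 to remove the quadratic term: y³ + p·y + q = 0 with p = s − (tr M)²/3 = -40.333333 and q = −2(tr M)³/27 + (tr M)·s/3 − det M = 86.592593.
Three real roots ⇒ use the trigonometric (Viète) form: r = 2√(−p/3) = 7.333333, φ = arccos(3q/(p·r)) = arccos(-0.878287) = 2.643064 rad.
y_k = r·cos(φ/3 − 2πk/3) for k = 0, 1, 2 gives y = 4.666667, 2.565646, -7.232313.
λ_k = y_k + 1.333333 gives λ = 6.0000, 3.8990, -5.8990 (check: the sum is 4.0000 = tr M).

Eigenvalues sorted in increasing order: [-5.8990, 3.8990, 6.0000].


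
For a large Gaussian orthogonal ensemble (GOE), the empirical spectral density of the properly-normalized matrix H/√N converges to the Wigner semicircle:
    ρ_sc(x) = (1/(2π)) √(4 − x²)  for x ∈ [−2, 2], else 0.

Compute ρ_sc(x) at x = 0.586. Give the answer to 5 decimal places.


ρ_sc(x) = (1/(2π)) √(4 − x²). With x = 0.586:
  4 − x² = 4 − (0.586)² = 4 − 0.343396 = 3.656604.
  √(4 − x²) = 1.912225.
  1/(2π) = 0.159155.
  ρ_sc(0.586) = 0.159155 · 1.912225 = 0.304340.

Rounded to 5 decimal places: ρ_sc(0.586) ≈ 0.30434.


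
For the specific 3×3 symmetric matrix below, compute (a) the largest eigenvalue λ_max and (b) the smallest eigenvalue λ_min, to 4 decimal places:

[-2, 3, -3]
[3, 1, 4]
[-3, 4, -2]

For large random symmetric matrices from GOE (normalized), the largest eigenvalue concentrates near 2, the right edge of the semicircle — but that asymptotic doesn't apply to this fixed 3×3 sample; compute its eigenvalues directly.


Since M is real symmetric, all three eigenvalues are real; they are the roots of det(λI − M) = λ³ − (tr M) λ² + s λ − det M, where s is the sum of the principal 2×2 minors.
tr M = -2 + 1 + (-2) = -3.
s = ((-2)·1 − 3²) + ((-2)·(-2) − (-3)²) + (1·(-2) − 4²) = -11 + (-5) + (-18) = -34.
det M (expand along row 1) = (-2)·(-18) − 3·6 + (-3)·15 = -27.
Characteristic polynomial: λ³ + 3λ² − 34λ + 27 = 0.
Substitute λ = y + (tr M)/3 = y − 1.000000 to remove the quadratic term: y³ + p·y + q = 0 with p = s − (tr M)²/3 = -37.000000 and q = −2(tr M)³/27 + (tr M)·s/3 − det M = 63.000000.
Three real roots ⇒ use the trigonometric (Viète) form: r = 2√(−p/3) = 7.023769, φ = arccos(3q/(p·r)) = arccos(-0.727260) = 2.385118 rad.
y_k = r·cos(φ/3 − 2πk/3) for k = 0, 1, 2 gives y = 4.918441, 1.883210, -6.801651.
λ_k = y_k − 1.000000 gives λ = 3.9184, 0.8832, -7.8017 (check: the sum is -3.0000 = tr M).

Hence λ_max = 3.9184 and λ_min = -7.8017.


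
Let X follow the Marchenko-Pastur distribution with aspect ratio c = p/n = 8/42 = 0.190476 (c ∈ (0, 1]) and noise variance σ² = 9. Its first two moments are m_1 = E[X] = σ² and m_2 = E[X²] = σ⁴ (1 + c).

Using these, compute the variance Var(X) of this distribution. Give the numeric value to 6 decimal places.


m_1 = E[X] = σ² = 9, so m_1² = 81.
m_2 = E[X²] = σ⁴ (1 + c) = 81 · (1 + 0.190476) = 81 · 1.190476 = 96.428571.
(Note m_2 − m_1² simplifies to c · σ⁴ = 0.190476 · 81.)

Var(X) = m_2 − m_1² = 96.428571 − 81 = 15.428571.


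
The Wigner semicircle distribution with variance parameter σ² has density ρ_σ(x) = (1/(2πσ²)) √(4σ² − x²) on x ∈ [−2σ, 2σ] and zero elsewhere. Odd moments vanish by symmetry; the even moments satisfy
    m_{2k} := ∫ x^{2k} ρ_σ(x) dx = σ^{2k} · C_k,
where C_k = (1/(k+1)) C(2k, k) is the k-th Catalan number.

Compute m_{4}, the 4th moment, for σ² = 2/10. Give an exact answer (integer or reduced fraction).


By the scaled semicircle moment identity, m_{2k} = σ^{2k} · C_k with k = 2.
C_2 = (1/(k+1)) · C(2k, k) = (1/3) · C(4, 2) = (1/3) · 6 = 2.
σ^{2k} = (σ²)^k = (2/10)^2 = 1/25.

Therefore m_{4} = σ^{4} · C_2 = (1/25) · 2 = 2/25.


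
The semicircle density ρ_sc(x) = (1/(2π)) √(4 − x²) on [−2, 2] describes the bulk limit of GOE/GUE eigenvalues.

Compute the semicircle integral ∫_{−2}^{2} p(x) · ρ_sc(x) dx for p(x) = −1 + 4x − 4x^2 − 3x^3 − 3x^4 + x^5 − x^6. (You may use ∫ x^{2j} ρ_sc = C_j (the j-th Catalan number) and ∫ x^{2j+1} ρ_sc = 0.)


Write p(x) = Σ a_i x^i, split into monomials and integrate each against ρ_sc separately.
Using ∫ x^{2j} ρ_sc = C_j = (1/(j+1)) C(2j, j) (Catalan numbers) and ∫ x^{2j+1} ρ_sc = 0 (odd monomials vanish by symmetry):
  i = 0 (even): a_0 · C_{0} = -1 · 1 = -1
  i = 1 (odd): ∫ x^1 ρ_sc = 0 (vanishes)
  i = 2 (even): a_2 · C_{1} = -4 · 1 = -4
  i = 3 (odd): ∫ x^3 ρ_sc = 0 (vanishes)
  i = 4 (even): a_4 · C_{2} = -3 · 2 = -6
  i = 5 (odd): ∫ x^5 ρ_sc = 0 (vanishes)
  i = 6 (even): a_6 · C_{3} = -1 · 5 = -5

Summing the contributions: ∫_{−2}^{2} p(x) ρ_sc(x) dx = (-1) + (-4) + (-6) + (-5) = -16.


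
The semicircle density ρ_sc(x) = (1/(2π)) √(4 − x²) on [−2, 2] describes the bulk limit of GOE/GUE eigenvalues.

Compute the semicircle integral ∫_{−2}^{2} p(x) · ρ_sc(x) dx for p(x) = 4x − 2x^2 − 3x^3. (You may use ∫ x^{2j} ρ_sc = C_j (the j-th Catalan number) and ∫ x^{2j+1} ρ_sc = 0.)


Write p(x) = Σ a_i x^i, split into monomials and integrate each against ρ_sc separately.
Using ∫ x^{2j} ρ_sc = C_j = (1/(j+1)) C(2j, j) (Catalan numbers) and ∫ x^{2j+1} ρ_sc = 0 (odd monomials vanish by symmetry):
  i = 1 (odd): ∫ x^1 ρ_sc = 0 (vanishes)
  i = 2 (even): a_2 · C_{1} = -2 · 1 = -2
  i = 3 (odd): ∫ x^3 ρ_sc = 0 (vanishes)

Summing the contributions: ∫_{−2}^{2} p(x) ρ_sc(x) dx = -2.


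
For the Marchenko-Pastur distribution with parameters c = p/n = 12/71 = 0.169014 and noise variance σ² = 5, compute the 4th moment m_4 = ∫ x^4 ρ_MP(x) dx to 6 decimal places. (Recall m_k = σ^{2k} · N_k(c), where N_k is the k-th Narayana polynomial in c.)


E[X⁴] = σ⁸ (1 + 6c + 6c² + c³) (fourth MP moment). With σ² = 5 (so σ⁸ = 625) and c = 12/71 = 0.169014: E[X⁴] = 625 · (1 + 6·0.169014 + 6·(0.169014)² + (0.169014)³) = 625 · 2.190307.

So E[X^4] = 1368.941930.


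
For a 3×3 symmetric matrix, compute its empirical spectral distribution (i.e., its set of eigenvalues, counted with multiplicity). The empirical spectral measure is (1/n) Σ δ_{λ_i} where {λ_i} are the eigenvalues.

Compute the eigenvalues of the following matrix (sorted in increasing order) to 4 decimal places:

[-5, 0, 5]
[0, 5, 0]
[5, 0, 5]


Since M is real symmetric, all three eigenvalues are real; they are the roots of det(λI − M) = λ³ − (tr M) λ² + s λ − det M, where s is the sum of the principal 2×2 minors.
tr M = -5 + 5 + 5 = 5.
s = ((-5)·5 − 0²) + ((-5)·5 − 5²) + (5·5 − 0²) = -25 + (-50) + 25 = -50.
det M (expand along row 1) = (-5)·25 − 0·0 + 5·(-25) = -250.
Characteristic polynomial: λ³ − 5λ² − 50λ + 250 = 0.
Substitute λ = y + (tr M)/3 = y + 1.666667 to remove the quadratic term: y³ + p·y + q = 0 with p = s − (tr M)²/3 = -58.333333 and q = −2(tr M)³/27 + (tr M)·s/3 − det M = 157.407407.
Three real roots ⇒ use the trigonometric (Viète) form: r = 2√(−p/3) = 8.819171, φ = arccos(3q/(p·r)) = arccos(-0.917914) = 2.733586 rad.
y_k = r·cos(φ/3 − 2πk/3) for k = 0, 1, 2 gives y = 5.404401, 3.333333, -8.737734.
λ_k = y_k + 1.666667 gives λ = 7.0711, 5.0000, -7.0711 (check: the sum is 5.0000 = tr M).

Eigenvalues sorted in increasing order: [-7.0711, 5.0000, 7.0711].
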